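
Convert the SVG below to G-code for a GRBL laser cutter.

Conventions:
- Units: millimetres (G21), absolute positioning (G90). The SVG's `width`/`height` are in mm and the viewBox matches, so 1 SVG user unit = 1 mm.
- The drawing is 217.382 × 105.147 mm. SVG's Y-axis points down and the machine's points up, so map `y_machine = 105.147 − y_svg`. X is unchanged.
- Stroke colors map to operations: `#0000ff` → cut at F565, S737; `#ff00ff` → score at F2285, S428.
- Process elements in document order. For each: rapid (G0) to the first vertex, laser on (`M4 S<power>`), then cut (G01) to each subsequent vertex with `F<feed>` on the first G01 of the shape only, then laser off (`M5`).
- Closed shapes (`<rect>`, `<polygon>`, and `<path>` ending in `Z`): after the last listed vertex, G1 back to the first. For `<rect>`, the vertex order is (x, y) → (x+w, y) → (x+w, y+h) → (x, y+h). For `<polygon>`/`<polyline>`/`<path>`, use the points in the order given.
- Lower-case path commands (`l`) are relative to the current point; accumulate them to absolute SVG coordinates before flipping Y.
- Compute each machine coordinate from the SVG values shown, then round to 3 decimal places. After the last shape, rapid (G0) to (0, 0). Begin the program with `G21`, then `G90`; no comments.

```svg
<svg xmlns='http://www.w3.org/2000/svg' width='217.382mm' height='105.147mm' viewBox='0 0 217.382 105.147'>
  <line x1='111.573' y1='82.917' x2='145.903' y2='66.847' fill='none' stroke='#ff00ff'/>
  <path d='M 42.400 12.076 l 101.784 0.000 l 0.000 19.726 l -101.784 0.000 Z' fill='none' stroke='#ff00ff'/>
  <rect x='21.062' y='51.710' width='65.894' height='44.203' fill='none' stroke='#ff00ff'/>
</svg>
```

G21
G90
G0 X111.573 Y22.230
M4 S428
G01 X145.903 Y38.300 F2285
M5
G0 X42.400 Y93.071
M4 S428
G01 X144.184 Y93.071 F2285
G01 X144.184 Y73.345
G01 X42.400 Y73.345
G01 X42.400 Y93.071
M5
G0 X21.062 Y53.437
M4 S428
G01 X86.956 Y53.437 F2285
G01 X86.956 Y9.234
G01 X21.062 Y9.234
G01 X21.062 Y53.437
M5
G0 X0.000 Y0.000

viewBox `0 0 217.382 105.147` with mm width/height → 1 unit = 1 mm. Flip: y_m = 105.147 − y_svg.

**Shape 1** — `<line>` line segment, stroke `#ff00ff` → score (S428, F2285). Machine vertices: (111.573,22.230) → (145.903,38.300). Open path.

**Shape 2** — `<path>` rectangle, stroke `#ff00ff` → score (S428, F2285). Machine vertices: (42.400,93.071) → (144.184,93.071) → (144.184,73.345) → (42.400,73.345) → (42.400,93.071). Closed: final G1 returns to the first vertex.

**Shape 3** — `<rect>` rectangle, stroke `#ff00ff` → score (S428, F2285). Machine vertices: (21.062,53.437) → (86.956,53.437) → (86.956,9.234) → (21.062,9.234) → (21.062,53.437). Closed: final G1 returns to the first vertex.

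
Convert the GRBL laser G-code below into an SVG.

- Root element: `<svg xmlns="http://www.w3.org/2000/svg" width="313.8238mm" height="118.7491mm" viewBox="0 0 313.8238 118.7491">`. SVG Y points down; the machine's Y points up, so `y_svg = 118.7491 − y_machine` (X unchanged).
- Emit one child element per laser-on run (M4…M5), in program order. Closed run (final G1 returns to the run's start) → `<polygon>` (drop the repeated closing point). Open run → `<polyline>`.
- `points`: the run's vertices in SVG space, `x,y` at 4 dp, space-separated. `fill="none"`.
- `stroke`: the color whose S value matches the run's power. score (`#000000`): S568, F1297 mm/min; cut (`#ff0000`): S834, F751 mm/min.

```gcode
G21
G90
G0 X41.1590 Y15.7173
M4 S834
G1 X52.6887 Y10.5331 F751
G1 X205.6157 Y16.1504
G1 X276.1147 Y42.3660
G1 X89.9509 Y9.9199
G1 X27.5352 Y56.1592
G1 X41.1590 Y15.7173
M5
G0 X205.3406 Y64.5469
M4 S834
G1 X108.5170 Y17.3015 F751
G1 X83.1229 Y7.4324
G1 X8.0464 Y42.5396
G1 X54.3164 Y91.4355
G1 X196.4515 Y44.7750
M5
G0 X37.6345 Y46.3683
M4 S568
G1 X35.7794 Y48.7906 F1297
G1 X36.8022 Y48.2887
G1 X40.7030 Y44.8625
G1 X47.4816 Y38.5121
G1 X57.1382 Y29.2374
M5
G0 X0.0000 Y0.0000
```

<svg xmlns="http://www.w3.org/2000/svg" width="313.8238mm" height="118.7491mm" viewBox="0 0 313.8238 118.7491">
  <polygon points="41.1590,103.0318 52.6887,108.2160 205.6157,102.5987 276.1147,76.3831 89.9509,108.8292 27.5352,62.5899" fill="none" stroke="#ff0000"/>
  <polyline points="205.3406,54.2022 108.5170,101.4476 83.1229,111.3167 8.0464,76.2095 54.3164,27.3136 196.4515,73.9741" fill="none" stroke="#ff0000"/>
  <polyline points="37.6345,72.3808 35.7794,69.9585 36.8022,70.4604 40.7030,73.8866 47.4816,80.2370 57.1382,89.5117" fill="none" stroke="#000000"/>
</svg>

y_svg = 118.7491 − y_m.

[1] S834→`#ff0000` (cut); closed run; points: 41.1590,103.0318 52.6887,108.2160 205.6157,102.5987 276.1147,76.3831 89.9509,108.8292 27.5352,62.5899

[2] S834→`#ff0000` (cut); open run; points: 205.3406,54.2022 108.5170,101.4476 83.1229,111.3167 8.0464,76.2095 54.3164,27.3136 196.4515,73.9741

[3] S568→`#000000` (score); open run; points: 37.6345,72.3808 35.7794,69.9585 36.8022,70.4604 40.7030,73.8866 47.4816,80.2370 57.1382,89.5117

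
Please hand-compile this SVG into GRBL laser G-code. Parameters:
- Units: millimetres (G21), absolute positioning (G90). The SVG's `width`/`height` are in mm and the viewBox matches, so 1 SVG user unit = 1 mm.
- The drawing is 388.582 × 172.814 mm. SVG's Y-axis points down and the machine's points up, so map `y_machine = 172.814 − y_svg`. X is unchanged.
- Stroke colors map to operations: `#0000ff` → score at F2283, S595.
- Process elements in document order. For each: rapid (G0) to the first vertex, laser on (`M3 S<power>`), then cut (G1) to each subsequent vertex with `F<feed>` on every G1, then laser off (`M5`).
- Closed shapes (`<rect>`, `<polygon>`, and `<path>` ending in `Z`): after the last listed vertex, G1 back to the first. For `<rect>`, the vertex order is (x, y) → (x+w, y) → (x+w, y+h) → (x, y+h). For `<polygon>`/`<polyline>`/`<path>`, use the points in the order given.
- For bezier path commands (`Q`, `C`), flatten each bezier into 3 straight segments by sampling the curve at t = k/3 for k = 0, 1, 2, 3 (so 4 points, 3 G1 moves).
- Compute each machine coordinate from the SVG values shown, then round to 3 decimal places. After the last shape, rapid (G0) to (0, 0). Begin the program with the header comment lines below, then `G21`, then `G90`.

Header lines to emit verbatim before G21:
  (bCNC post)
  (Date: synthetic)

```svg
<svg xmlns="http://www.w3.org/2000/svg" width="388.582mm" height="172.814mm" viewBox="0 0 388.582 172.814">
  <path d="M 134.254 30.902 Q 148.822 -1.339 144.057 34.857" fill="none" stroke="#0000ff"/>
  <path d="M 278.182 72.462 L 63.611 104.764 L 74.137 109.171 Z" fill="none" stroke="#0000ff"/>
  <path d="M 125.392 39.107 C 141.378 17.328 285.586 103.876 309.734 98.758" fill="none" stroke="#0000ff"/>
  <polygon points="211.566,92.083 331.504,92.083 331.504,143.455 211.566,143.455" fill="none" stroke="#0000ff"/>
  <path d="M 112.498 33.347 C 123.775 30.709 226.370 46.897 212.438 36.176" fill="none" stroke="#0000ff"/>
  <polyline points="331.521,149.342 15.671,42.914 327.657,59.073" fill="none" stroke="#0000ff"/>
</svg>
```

viewBox `0 0 388.582 172.814` with mm width/height → 1 unit = 1 mm. Flip: y_m = 172.814 − y_svg.

**Shape 1** — `<path>` quadratic bezier, stroke `#0000ff` → score (S595, F2283). Control points (SVG): P0=(134.254,30.902), P1=(148.822,-1.339), P2=(144.057,34.857); sampled at t=k/3. Machine vertices: (134.254,141.912) → (141.818,155.802) → (145.086,154.484) → (144.057,137.957). Open path.

**Shape 2** — `<path>` closed polygon, stroke `#0000ff` → score (S595, F2283). Machine vertices: (278.182,100.352) → (63.611,68.050) → (74.137,63.643) → (278.182,100.352). Closed: final G1 returns to the first vertex.

**Shape 3** — `<path>` cubic bezier, stroke `#0000ff` → score (S595, F2283). Control points (SVG): P0=(125.392,39.107), P1=(141.378,17.328), P2=(285.586,103.876), P3=(309.734,98.758); sampled at t=k/3. Machine vertices: (125.392,133.707) → (174.923,126.784) → (254.762,92.086) → (309.734,74.056). Open path.

**Shape 4** — `<polygon>` rectangle, stroke `#0000ff` → score (S595, F2283). Machine vertices: (211.566,80.731) → (331.504,80.731) → (331.504,29.359) → (211.566,29.359) → (211.566,80.731). Closed: final G1 returns to the first vertex.

**Shape 5** — `<path>` cubic bezier, stroke `#0000ff` → score (S595, F2283). Control points (SVG): P0=(112.498,33.347), P1=(123.775,30.709), P2=(226.370,46.897), P3=(212.438,36.176); sampled at t=k/3. Machine vertices: (112.498,139.467) → (146.516,137.524) → (195.226,133.193) → (212.438,136.638). Open path.

**Shape 6** — `<polyline>` open polyline, stroke `#0000ff` → score (S595, F2283). Machine vertices: (331.521,23.472) → (15.671,129.900) → (327.657,113.741). Open path.

(bCNC post)
(Date: synthetic)
G21
G90
G0 X134.254 Y141.912
M3 S595
G1 X141.818 Y155.802 F2283
G1 X145.086 Y154.484 F2283
G1 X144.057 Y137.957 F2283
M5
G0 X278.182 Y100.352
M3 S595
G1 X63.611 Y68.050 F2283
G1 X74.137 Y63.643 F2283
G1 X278.182 Y100.352 F2283
M5
G0 X125.392 Y133.707
M3 S595
G1 X174.923 Y126.784 F2283
G1 X254.762 Y92.086 F2283
G1 X309.734 Y74.056 F2283
M5
G0 X211.566 Y80.731
M3 S595
G1 X331.504 Y80.731 F2283
G1 X331.504 Y29.359 F2283
G1 X211.566 Y29.359 F2283
G1 X211.566 Y80.731 F2283
M5
G0 X112.498 Y139.467
M3 S595
G1 X146.516 Y137.524 F2283
G1 X195.226 Y133.193 F2283
G1 X212.438 Y136.638 F2283
M5
G0 X331.521 Y23.472
M3 S595
G1 X15.671 Y129.900 F2283
G1 X327.657 Y113.741 F2283
M5
G0 X0.000 Y0.000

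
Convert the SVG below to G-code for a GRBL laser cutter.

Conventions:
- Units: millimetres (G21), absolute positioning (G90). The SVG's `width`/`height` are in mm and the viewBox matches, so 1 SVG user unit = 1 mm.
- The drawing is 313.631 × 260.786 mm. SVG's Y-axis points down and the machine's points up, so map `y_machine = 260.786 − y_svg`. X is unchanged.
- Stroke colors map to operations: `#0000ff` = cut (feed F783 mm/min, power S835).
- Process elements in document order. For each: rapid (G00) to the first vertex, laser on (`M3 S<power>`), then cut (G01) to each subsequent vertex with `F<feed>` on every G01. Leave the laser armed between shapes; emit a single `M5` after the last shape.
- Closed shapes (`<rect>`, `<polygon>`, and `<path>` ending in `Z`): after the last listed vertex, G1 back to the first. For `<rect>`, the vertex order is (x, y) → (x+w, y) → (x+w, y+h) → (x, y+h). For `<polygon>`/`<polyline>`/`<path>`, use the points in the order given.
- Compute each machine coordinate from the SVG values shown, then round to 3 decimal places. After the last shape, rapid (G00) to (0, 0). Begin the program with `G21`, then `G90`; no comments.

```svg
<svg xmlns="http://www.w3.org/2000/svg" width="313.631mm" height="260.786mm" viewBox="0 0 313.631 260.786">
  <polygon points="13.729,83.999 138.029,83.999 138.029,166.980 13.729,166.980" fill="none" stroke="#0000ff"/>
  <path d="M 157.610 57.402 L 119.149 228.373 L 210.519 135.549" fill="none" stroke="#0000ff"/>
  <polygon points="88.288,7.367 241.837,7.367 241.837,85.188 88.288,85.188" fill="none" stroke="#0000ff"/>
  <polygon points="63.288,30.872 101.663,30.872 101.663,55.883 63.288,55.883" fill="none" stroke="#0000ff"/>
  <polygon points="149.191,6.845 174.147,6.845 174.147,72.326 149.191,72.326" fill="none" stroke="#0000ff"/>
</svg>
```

G21
G90
G00 X13.729 Y176.787
M3 S835
G01 X138.029 Y176.787 F783
G01 X138.029 Y93.806 F783
G01 X13.729 Y93.806 F783
G01 X13.729 Y176.787 F783
G00 X157.610 Y203.384
M3 S835
G01 X119.149 Y32.413 F783
G01 X210.519 Y125.237 F783
G00 X88.288 Y253.419
M3 S835
G01 X241.837 Y253.419 F783
G01 X241.837 Y175.598 F783
G01 X88.288 Y175.598 F783
G01 X88.288 Y253.419 F783
G00 X63.288 Y229.914
M3 S835
G01 X101.663 Y229.914 F783
G01 X101.663 Y204.903 F783
G01 X63.288 Y204.903 F783
G01 X63.288 Y229.914 F783
G00 X149.191 Y253.941
M3 S835
G01 X174.147 Y253.941 F783
G01 X174.147 Y188.460 F783
G01 X149.191 Y188.460 F783
G01 X149.191 Y253.941 F783
M5
G00 X0.000 Y0.000

viewBox `0 0 313.631 260.786` with mm width/height → 1 unit = 1 mm. Flip: y_m = 260.786 − y_svg.

**Shape 1** — `<polygon>` rectangle, stroke `#0000ff` → cut (S835, F783). Machine vertices: (13.729,176.787) → (138.029,176.787) → (138.029,93.806) → (13.729,93.806) → (13.729,176.787). Closed: final G1 returns to the first vertex.

**Shape 2** — `<path>` open polyline, stroke `#0000ff` → cut (S835, F783). Machine vertices: (157.610,203.384) → (119.149,32.413) → (210.519,125.237). Open path.

**Shape 3** — `<polygon>` rectangle, stroke `#0000ff` → cut (S835, F783). Machine vertices: (88.288,253.419) → (241.837,253.419) → (241.837,175.598) → (88.288,175.598) → (88.288,253.419). Closed: final G1 returns to the first vertex.

**Shape 4** — `<polygon>` rectangle, stroke `#0000ff` → cut (S835, F783). Machine vertices: (63.288,229.914) → (101.663,229.914) → (101.663,204.903) → (63.288,204.903) → (63.288,229.914). Closed: final G1 returns to the first vertex.

**Shape 5** — `<polygon>` rectangle, stroke `#0000ff` → cut (S835, F783). Machine vertices: (149.191,253.941) → (174.147,253.941) → (174.147,188.460) → (149.191,188.460) → (149.191,253.941). Closed: final G1 returns to the first vertex.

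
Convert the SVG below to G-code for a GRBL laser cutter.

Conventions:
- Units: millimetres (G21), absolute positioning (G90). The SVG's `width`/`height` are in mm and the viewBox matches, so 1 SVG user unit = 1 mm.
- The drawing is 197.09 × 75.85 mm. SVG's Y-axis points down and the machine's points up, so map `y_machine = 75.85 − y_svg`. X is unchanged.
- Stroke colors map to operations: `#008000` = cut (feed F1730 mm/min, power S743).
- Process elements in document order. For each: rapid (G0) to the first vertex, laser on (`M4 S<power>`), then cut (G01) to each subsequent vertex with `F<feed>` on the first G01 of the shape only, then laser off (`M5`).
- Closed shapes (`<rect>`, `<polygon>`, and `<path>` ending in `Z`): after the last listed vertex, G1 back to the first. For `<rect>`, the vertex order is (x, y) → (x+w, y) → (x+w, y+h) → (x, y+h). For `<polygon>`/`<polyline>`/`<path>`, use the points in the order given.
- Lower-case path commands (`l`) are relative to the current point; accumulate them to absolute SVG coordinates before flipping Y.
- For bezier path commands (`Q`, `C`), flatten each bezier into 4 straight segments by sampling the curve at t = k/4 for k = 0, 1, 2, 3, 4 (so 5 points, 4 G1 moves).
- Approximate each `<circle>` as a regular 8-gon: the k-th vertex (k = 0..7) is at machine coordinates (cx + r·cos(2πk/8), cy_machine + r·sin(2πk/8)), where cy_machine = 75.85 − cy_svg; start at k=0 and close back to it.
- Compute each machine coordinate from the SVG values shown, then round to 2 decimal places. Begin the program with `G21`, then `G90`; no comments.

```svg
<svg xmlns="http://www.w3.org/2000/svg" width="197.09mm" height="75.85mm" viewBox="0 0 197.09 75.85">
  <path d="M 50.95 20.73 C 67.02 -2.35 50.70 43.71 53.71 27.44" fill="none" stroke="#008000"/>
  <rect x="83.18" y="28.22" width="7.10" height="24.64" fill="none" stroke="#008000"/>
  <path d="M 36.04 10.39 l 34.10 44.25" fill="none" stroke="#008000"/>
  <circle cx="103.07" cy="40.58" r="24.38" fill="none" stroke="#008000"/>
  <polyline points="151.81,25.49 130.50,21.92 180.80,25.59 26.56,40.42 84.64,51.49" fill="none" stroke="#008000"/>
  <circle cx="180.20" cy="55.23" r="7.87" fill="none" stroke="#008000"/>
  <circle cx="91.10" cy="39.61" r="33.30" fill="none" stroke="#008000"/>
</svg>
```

G21
G90
G0 X50.95 Y55.12
M4 S743
G01 X57.74 Y61.52 F1730
G01 X57.23 Y54.32
G01 X54.27 Y45.84
G01 X53.71 Y48.41
M5
G0 X83.18 Y47.63
M4 S743
G01 X90.28 Y47.63 F1730
G01 X90.28 Y22.99
G01 X83.18 Y22.99
G01 X83.18 Y47.63
M5
G0 X36.04 Y65.46
M4 S743
G01 X70.14 Y21.21 F1730
M5
G0 X127.45 Y35.27
M4 S743
G01 X120.31 Y52.51 F1730
G01 X103.07 Y59.65
G01 X85.83 Y52.51
G01 X78.69 Y35.27
G01 X85.83 Y18.03
G01 X103.07 Y10.89
G01 X120.31 Y18.03
G01 X127.45 Y35.27
M5
G0 X151.81 Y50.36
M4 S743
G01 X130.50 Y53.93 F1730
G01 X180.80 Y50.26
G01 X26.56 Y35.43
G01 X84.64 Y24.36
M5
G0 X188.07 Y20.62
M4 S743
G01 X185.76 Y26.18 F1730
G01 X180.20 Y28.49
G01 X174.64 Y26.18
G01 X172.33 Y20.62
G01 X174.64 Y15.06
G01 X180.20 Y12.75
G01 X185.76 Y15.06
G01 X188.07 Y20.62
M5
G0 X124.40 Y36.24
M4 S743
G01 X114.65 Y59.79 F1730
G01 X91.10 Y69.54
G01 X67.55 Y59.79
G01 X57.80 Y36.24
G01 X67.55 Y12.69
G01 X91.10 Y2.94
G01 X114.65 Y12.69
G01 X124.40 Y36.24
M5

1 u = 1 mm; y_m = 75.85 − y.

[1] `<path>` cubic bezier, #008000→cut S743 F1730: (50.95,55.12) → (57.74,61.52) → (57.23,54.32) → (54.27,45.84) → (53.71,48.41)

[2] `<rect>` rectangle, #008000→cut S743 F1730: (83.18,47.63) → (90.28,47.63) → (90.28,22.99) → (83.18,22.99) → (83.18,47.63) (closed)

[3] `<path>` line segment, #008000→cut S743 F1730: (36.04,65.46) → (70.14,21.21)

[4] `<circle>` circle, #008000→cut S743 F1730: (127.45,35.27) → (120.31,52.51) → (103.07,59.65) → (85.83,52.51) → (78.69,35.27) → (85.83,18.03) → (103.07,10.89) → (120.31,18.03) → (127.45,35.27) (closed)

[5] `<polyline>` open polyline, #008000→cut S743 F1730: (151.81,50.36) → (130.50,53.93) → (180.80,50.26) → (26.56,35.43) → (84.64,24.36)

[6] `<circle>` circle, #008000→cut S743 F1730: (188.07,20.62) → (185.76,26.18) → (180.20,28.49) → (174.64,26.18) → (172.33,20.62) → (174.64,15.06) → (180.20,12.75) → (185.76,15.06) → (188.07,20.62) (closed)

[7] `<circle>` circle, #008000→cut S743 F1730: (124.40,36.24) → (114.65,59.79) → (91.10,69.54) → (67.55,59.79) → (57.80,36.24) → (67.55,12.69) → (91.10,2.94) → (114.65,12.69) → (124.40,36.24) (closed)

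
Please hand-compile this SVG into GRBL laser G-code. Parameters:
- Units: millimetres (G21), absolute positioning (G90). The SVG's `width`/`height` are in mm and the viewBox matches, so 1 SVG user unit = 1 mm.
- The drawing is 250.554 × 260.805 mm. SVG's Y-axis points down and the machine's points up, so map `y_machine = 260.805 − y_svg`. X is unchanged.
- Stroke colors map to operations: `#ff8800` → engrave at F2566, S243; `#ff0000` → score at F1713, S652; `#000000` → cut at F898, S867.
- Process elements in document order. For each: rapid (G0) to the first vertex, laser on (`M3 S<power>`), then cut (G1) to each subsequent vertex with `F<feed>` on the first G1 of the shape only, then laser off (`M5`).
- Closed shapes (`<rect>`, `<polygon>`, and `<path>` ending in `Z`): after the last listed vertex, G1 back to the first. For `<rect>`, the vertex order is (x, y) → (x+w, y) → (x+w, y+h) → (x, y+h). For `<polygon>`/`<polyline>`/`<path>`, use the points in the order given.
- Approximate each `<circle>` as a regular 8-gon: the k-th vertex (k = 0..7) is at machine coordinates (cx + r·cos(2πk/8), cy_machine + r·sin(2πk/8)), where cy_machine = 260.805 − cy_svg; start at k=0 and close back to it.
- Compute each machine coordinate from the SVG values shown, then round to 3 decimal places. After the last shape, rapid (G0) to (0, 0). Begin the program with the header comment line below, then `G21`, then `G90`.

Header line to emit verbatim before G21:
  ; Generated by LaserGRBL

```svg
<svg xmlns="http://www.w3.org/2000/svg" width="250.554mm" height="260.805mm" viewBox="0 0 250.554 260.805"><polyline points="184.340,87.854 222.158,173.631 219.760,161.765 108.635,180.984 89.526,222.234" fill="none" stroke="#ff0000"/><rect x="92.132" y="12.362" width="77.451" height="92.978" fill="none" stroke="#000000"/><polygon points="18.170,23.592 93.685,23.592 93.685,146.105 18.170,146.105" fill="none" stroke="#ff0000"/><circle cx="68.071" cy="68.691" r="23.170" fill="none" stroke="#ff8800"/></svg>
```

; Generated by LaserGRBL
G21
G90
G0 X184.340 Y172.951
M3 S652
G1 X222.158 Y87.174 F1713
G1 X219.760 Y99.040
G1 X108.635 Y79.821
G1 X89.526 Y38.571
M5
G0 X92.132 Y248.443
M3 S867
G1 X169.583 Y248.443 F898
G1 X169.583 Y155.465
G1 X92.132 Y155.465
G1 X92.132 Y248.443
M5
G0 X18.170 Y237.213
M3 S652
G1 X93.685 Y237.213 F1713
G1 X93.685 Y114.700
G1 X18.170 Y114.700
G1 X18.170 Y237.213
M5
G0 X91.241 Y192.114
M3 S243
G1 X84.455 Y208.498 F2566
G1 X68.071 Y215.284
G1 X51.687 Y208.498
G1 X44.901 Y192.114
G1 X51.687 Y175.730
G1 X68.071 Y168.944
G1 X84.455 Y175.730
G1 X91.241 Y192.114
M5
G0 X0.000 Y0.000

Since the viewBox matches the mm dimensions, user units are millimetres directly. The only transform is the Y-flip y_m = 260.805 − y_svg.

Shape 1 is a open polyline drawn with `<polyline>`. Its stroke #ff0000 means score at S652, F1713. After flipping Y the toolpath is (184.340,172.951) → (222.158,87.174) → (219.760,99.040) → (108.635,79.821) → (89.526,38.571).

Shape 2 is a rectangle drawn with `<rect>`. Its stroke #000000 means cut at S867, F898. After flipping Y the toolpath is (92.132,248.443) → (169.583,248.443) → (169.583,155.465) → (92.132,155.465) → (92.132,248.443), returning to the start.

Shape 3 is a rectangle drawn with `<polygon>`. Its stroke #ff0000 means score at S652, F1713. After flipping Y the toolpath is (18.170,237.213) → (93.685,237.213) → (93.685,114.700) → (18.170,114.700) → (18.170,237.213), returning to the start.

Shape 4 is a circle drawn with `<circle>`. Its stroke #ff8800 means engrave at S243, F2566. After flipping Y the toolpath is (91.241,192.114) → (84.455,208.498) → (68.071,215.284) → (51.687,208.498) → (44.901,192.114) → (51.687,175.730) → (68.071,168.944) → (84.455,175.730) → (91.241,192.114), returning to the start.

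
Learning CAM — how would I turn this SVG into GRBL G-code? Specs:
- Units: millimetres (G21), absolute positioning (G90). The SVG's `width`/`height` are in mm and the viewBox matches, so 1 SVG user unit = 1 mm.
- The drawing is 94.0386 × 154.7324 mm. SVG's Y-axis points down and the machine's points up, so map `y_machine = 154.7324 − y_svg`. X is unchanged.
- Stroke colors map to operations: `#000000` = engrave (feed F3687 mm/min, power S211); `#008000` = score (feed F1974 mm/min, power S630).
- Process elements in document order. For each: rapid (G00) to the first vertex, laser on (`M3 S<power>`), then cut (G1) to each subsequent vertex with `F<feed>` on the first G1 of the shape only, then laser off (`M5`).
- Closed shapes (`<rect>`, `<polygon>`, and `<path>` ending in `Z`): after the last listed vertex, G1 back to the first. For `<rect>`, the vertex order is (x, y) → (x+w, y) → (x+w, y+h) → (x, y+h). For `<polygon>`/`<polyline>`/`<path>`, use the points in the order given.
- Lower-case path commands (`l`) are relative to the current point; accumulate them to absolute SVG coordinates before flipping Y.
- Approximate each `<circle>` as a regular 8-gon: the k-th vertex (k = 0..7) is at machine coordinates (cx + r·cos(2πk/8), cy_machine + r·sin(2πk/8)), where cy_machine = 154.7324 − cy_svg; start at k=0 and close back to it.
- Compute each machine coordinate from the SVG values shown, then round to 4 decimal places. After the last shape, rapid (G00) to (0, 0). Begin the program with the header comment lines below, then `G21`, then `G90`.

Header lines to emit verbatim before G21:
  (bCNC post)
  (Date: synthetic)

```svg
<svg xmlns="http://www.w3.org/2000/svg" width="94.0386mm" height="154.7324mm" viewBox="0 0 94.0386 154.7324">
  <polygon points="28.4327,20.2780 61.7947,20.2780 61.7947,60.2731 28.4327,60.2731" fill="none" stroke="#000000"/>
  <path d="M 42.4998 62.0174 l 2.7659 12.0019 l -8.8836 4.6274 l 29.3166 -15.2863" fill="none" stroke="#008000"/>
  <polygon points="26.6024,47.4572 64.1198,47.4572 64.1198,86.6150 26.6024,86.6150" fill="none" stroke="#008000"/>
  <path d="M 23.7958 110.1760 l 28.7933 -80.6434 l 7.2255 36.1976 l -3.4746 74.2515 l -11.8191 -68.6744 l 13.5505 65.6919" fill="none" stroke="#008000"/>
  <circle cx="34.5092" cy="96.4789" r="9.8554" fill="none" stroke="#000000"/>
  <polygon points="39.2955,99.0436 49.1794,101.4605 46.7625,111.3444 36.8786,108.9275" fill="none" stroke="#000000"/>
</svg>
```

viewBox `0 0 94.0386 154.7324` with mm width/height → 1 unit = 1 mm. Flip: y_m = 154.7324 − y_svg.

**Shape 1** — `<polygon>` rectangle, stroke `#000000` → engrave (S211, F3687). Machine vertices: (28.4327,134.4544) → (61.7947,134.4544) → (61.7947,94.4593) → (28.4327,94.4593) → (28.4327,134.4544). Closed: final G1 returns to the first vertex.

**Shape 2** — `<path>` open polyline, stroke `#008000` → score (S630, F1974). Machine vertices: (42.4998,92.7150) → (45.2657,80.7131) → (36.3821,76.0857) → (65.6987,91.3720). Open path.

**Shape 3** — `<polygon>` rectangle, stroke `#008000` → score (S630, F1974). Machine vertices: (26.6024,107.2752) → (64.1198,107.2752) → (64.1198,68.1174) → (26.6024,68.1174) → (26.6024,107.2752). Closed: final G1 returns to the first vertex.

**Shape 4** — `<path>` open polyline, stroke `#008000` → score (S630, F1974). Machine vertices: (23.7958,44.5564) → (52.5891,125.1998) → (59.8146,89.0022) → (56.3400,14.7507) → (44.5209,83.4251) → (58.0714,17.7332). Open path.

**Shape 5** — `<circle>` circle, stroke `#000000` → engrave (S211, F3687). Machine vertices: (44.3646,58.2535) → (41.4780,65.2223) → (34.5092,68.1089) → (27.5404,65.2223) → (24.6538,58.2535) → (27.5404,51.2847) → (34.5092,48.3981) → (41.4780,51.2847) → (44.3646,58.2535). Closed: final G1 returns to the first vertex.

**Shape 6** — `<polygon>` regular polygon, stroke `#000000` → engrave (S211, F3687). Machine vertices: (39.2955,55.6888) → (49.1794,53.2719) → (46.7625,43.3880) → (36.8786,45.8049) → (39.2955,55.6888). Closed: final G1 returns to the first vertex.

(bCNC post)
(Date: synthetic)
G21
G90
G00 X28.4327 Y134.4544
M3 S211
G1 X61.7947 Y134.4544 F3687
G1 X61.7947 Y94.4593
G1 X28.4327 Y94.4593
G1 X28.4327 Y134.4544
M5
G00 X42.4998 Y92.7150
M3 S630
G1 X45.2657 Y80.7131 F1974
G1 X36.3821 Y76.0857
G1 X65.6987 Y91.3720
M5
G00 X26.6024 Y107.2752
M3 S630
G1 X64.1198 Y107.2752 F1974
G1 X64.1198 Y68.1174
G1 X26.6024 Y68.1174
G1 X26.6024 Y107.2752
M5
G00 X23.7958 Y44.5564
M3 S630
G1 X52.5891 Y125.1998 F1974
G1 X59.8146 Y89.0022
G1 X56.3400 Y14.7507
G1 X44.5209 Y83.4251
G1 X58.0714 Y17.7332
M5
G00 X44.3646 Y58.2535
M3 S211
G1 X41.4780 Y65.2223 F3687
G1 X34.5092 Y68.1089
G1 X27.5404 Y65.2223
G1 X24.6538 Y58.2535
G1 X27.5404 Y51.2847
G1 X34.5092 Y48.3981
G1 X41.4780 Y51.2847
G1 X44.3646 Y58.2535
M5
G00 X39.2955 Y55.6888
M3 S211
G1 X49.1794 Y53.2719 F3687
G1 X46.7625 Y43.3880
G1 X36.8786 Y45.8049
G1 X39.2955 Y55.6888
M5
G00 X0.0000 Y0.0000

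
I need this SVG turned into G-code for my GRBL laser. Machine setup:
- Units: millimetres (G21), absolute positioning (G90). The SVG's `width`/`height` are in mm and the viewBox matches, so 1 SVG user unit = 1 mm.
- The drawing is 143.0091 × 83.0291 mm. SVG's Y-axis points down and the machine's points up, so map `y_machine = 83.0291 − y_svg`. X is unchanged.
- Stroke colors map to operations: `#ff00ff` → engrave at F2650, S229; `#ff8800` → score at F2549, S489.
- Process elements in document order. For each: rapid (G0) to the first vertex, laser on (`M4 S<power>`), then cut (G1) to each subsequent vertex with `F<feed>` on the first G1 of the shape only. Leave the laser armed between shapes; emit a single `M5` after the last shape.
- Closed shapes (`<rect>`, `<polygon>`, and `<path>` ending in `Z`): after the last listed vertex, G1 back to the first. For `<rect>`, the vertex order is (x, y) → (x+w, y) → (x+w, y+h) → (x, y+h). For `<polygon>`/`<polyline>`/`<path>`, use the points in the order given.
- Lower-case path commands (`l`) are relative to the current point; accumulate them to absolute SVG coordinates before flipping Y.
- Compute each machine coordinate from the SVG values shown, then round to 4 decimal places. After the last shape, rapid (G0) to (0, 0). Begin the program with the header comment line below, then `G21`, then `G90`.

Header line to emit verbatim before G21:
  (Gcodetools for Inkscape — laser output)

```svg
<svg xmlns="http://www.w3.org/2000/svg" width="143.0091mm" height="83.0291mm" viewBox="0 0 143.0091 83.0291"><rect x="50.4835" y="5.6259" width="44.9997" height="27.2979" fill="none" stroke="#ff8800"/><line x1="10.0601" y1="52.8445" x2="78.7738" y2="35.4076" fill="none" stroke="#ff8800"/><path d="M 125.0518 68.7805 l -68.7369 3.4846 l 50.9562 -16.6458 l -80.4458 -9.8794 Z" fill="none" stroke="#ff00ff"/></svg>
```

(Gcodetools for Inkscape — laser output)
G21
G90
G0 X50.4835 Y77.4032
M4 S489
G1 X95.4832 Y77.4032 F2549
G1 X95.4832 Y50.1053
G1 X50.4835 Y50.1053
G1 X50.4835 Y77.4032
G0 X10.0601 Y30.1846
M4 S489
G1 X78.7738 Y47.6215 F2549
G0 X125.0518 Y14.2486
M4 S229
G1 X56.3149 Y10.7640 F2650
G1 X107.2711 Y27.4098
G1 X26.8253 Y37.2892
G1 X125.0518 Y14.2486
M5
G0 X0.0000 Y0.0000

1 u = 1 mm; y_m = 83.0291 − y.

[1] `<rect>` rectangle, #ff8800→score S489 F2549: (50.4835,77.4032) → (95.4832,77.4032) → (95.4832,50.1053) → (50.4835,50.1053) → (50.4835,77.4032) (closed)

[2] `<line>` line segment, #ff8800→score S489 F2549: (10.0601,30.1846) → (78.7738,47.6215)

[3] `<path>` closed polygon, #ff00ff→engrave S229 F2650: (125.0518,14.2486) → (56.3149,10.7640) → (107.2711,27.4098) → (26.8253,37.2892) → (125.0518,14.2486) (closed)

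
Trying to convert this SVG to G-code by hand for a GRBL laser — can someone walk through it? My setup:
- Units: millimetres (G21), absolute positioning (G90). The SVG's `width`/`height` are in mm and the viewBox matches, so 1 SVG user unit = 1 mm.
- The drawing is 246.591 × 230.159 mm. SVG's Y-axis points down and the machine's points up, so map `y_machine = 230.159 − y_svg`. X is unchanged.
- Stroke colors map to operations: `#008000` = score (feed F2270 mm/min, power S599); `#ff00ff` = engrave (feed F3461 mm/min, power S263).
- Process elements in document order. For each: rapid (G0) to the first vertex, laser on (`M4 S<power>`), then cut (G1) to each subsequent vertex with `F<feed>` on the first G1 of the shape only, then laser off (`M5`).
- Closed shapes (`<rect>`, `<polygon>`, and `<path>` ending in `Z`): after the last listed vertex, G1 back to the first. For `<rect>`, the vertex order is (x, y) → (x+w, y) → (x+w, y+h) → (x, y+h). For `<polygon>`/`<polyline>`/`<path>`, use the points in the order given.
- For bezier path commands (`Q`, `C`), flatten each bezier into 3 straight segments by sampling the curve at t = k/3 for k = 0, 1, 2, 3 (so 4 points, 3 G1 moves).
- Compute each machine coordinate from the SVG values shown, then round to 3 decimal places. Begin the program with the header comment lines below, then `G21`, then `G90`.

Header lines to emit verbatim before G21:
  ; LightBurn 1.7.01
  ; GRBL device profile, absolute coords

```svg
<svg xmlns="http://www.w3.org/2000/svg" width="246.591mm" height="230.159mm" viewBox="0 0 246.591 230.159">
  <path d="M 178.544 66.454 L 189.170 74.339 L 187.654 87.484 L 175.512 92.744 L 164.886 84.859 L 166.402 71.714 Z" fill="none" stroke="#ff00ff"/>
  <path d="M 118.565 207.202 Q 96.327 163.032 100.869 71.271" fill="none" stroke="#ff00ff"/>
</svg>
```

; LightBurn 1.7.01
; GRBL device profile, absolute coords
G21
G90
G0 X178.544 Y163.705
M4 S263
G1 X189.170 Y155.820 F3461
G1 X187.654 Y142.675
G1 X175.512 Y137.415
G1 X164.886 Y145.300
G1 X166.402 Y158.445
G1 X178.544 Y163.705
M5
G0 X118.565 Y22.957
M4 S263
G1 X106.715 Y57.692 F3461
G1 X100.817 Y103.002
G1 X100.869 Y158.888
M5

1 u = 1 mm; y_m = 230.159 − y.

[1] `<path>` regular polygon, #ff00ff→engrave S263 F3461: (178.544,163.705) → (189.170,155.820) → (187.654,142.675) → (175.512,137.415) → (164.886,145.300) → (166.402,158.445) → (178.544,163.705) (closed)

[2] `<path>` quadratic bezier, #ff00ff→engrave S263 F3461: (118.565,22.957) → (106.715,57.692) → (100.817,103.002) → (100.869,158.888)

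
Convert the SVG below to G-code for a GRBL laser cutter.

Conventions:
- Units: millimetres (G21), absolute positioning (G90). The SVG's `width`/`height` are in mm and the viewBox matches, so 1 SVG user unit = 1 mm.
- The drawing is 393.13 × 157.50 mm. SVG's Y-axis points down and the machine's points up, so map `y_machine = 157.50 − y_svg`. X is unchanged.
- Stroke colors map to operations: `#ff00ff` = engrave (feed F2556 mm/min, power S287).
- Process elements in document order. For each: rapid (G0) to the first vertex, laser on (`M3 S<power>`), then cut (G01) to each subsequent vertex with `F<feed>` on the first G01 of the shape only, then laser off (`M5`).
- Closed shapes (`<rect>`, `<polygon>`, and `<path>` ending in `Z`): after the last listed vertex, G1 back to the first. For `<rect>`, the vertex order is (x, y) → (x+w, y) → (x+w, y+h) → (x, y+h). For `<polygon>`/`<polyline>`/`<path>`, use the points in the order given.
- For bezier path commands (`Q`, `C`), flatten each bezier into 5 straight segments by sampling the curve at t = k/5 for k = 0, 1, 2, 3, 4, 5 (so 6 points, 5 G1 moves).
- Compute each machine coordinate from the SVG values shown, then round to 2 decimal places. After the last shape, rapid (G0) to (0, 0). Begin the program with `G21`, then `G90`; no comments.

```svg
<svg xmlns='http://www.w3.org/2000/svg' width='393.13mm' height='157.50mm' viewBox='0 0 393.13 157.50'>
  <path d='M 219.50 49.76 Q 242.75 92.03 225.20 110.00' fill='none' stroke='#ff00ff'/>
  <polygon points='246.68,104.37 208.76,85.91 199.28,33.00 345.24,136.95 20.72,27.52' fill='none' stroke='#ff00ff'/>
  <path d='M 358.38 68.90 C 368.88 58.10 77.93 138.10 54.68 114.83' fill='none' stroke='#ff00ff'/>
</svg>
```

Since the viewBox matches the mm dimensions, user units are millimetres directly. The only transform is the Y-flip y_m = 157.50 − y_svg.

Shape 1 is a quadratic bezier drawn with `<path>`. Its stroke #ff00ff means engrave at S287, F2556. After flipping Y the toolpath is (219.50,107.74) → (227.17,91.80) → (231.57,77.81) → (232.71,65.76) → (230.59,55.66) → (225.20,47.50).

Shape 2 is a closed polygon drawn with `<polygon>`. Its stroke #ff00ff means engrave at S287, F2556. After flipping Y the toolpath is (246.68,53.13) → (208.76,71.59) → (199.28,124.50) → (345.24,20.55) → (20.72,129.98) → (246.68,53.13), returning to the start.

Shape 3 is a cubic bezier drawn with `<path>`. Its stroke #ff00ff means engrave at S287, F2556. After flipping Y the toolpath is (358.38,88.60) → (333.06,85.74) → (262.71,70.40) → (174.65,51.90) → (96.20,39.55) → (54.68,42.67).

G21
G90
G0 X219.50 Y107.74
M3 S287
G01 X227.17 Y91.80 F2556
G01 X231.57 Y77.81
G01 X232.71 Y65.76
G01 X230.59 Y55.66
G01 X225.20 Y47.50
M5
G0 X246.68 Y53.13
M3 S287
G01 X208.76 Y71.59 F2556
G01 X199.28 Y124.50
G01 X345.24 Y20.55
G01 X20.72 Y129.98
G01 X246.68 Y53.13
M5
G0 X358.38 Y88.60
M3 S287
G01 X333.06 Y85.74 F2556
G01 X262.71 Y70.40
G01 X174.65 Y51.90
G01 X96.20 Y39.55
G01 X54.68 Y42.67
M5
G0 X0.00 Y0.00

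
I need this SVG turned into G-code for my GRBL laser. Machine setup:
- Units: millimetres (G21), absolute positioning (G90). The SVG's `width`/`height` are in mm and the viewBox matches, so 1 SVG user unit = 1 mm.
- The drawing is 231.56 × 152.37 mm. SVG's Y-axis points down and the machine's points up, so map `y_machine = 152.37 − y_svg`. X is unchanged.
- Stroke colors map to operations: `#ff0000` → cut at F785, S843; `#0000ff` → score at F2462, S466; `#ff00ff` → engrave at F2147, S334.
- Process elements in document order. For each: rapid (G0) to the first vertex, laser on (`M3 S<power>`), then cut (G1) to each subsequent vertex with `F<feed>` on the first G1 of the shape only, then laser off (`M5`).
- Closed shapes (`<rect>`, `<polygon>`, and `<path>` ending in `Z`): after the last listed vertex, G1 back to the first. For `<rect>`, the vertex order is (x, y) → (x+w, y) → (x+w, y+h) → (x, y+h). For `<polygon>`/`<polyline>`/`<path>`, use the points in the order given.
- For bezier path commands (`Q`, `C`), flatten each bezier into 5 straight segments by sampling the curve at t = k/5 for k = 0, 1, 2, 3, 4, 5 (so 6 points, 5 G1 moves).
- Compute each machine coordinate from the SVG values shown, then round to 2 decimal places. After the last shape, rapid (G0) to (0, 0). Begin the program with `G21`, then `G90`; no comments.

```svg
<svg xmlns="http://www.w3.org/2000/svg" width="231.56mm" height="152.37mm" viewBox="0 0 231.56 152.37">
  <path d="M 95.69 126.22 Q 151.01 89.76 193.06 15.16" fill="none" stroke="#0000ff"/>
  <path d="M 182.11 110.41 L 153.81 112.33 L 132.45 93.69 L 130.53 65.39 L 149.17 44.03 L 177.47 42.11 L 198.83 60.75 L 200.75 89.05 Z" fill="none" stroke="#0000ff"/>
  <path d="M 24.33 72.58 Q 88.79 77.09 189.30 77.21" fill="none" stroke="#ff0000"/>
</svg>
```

G21
G90
G0 X95.69 Y26.15
M3 S466
G1 X117.29 Y42.26 F2462
G1 X137.82 Y61.42
G1 X157.30 Y83.63
G1 X175.71 Y108.90
G1 X193.06 Y137.21
M5
G0 X182.11 Y41.96
M3 S466
G1 X153.81 Y40.04 F2462
G1 X132.45 Y58.68
G1 X130.53 Y86.98
G1 X149.17 Y108.34
G1 X177.47 Y110.26
G1 X198.83 Y91.62
G1 X200.75 Y63.32
G1 X182.11 Y41.96
M5
G0 X24.33 Y79.79
M3 S843
G1 X51.56 Y78.16 F785
G1 X81.67 Y76.88
G1 X114.66 Y75.96
G1 X150.54 Y75.38
G1 X189.30 Y75.16
M5
G0 X0.00 Y0.00

viewBox `0 0 231.56 152.37` with mm width/height → 1 unit = 1 mm. Flip: y_m = 152.37 − y_svg.

**Shape 1** — `<path>` quadratic bezier, stroke `#0000ff` → score (S466, F2462). Control points (SVG): P0=(95.69,126.22), P1=(151.01,89.76), P2=(193.06,15.16); sampled at t=k/5. Machine vertices: (95.69,26.15) → (117.29,42.26) → (137.82,61.42) → (157.30,83.63) → (175.71,108.90) → (193.06,137.21). Open path.

**Shape 2** — `<path>` regular polygon, stroke `#0000ff` → score (S466, F2462). Machine vertices: (182.11,41.96) → (153.81,40.04) → (132.45,58.68) → (130.53,86.98) → (149.17,108.34) → (177.47,110.26) → (198.83,91.62) → (200.75,63.32) → (182.11,41.96). Closed: final G1 returns to the first vertex.

**Shape 3** — `<path>` quadratic bezier, stroke `#ff0000` → cut (S843, F785). Control points (SVG): P0=(24.33,72.58), P1=(88.79,77.09), P2=(189.30,77.21); sampled at t=k/5. Machine vertices: (24.33,79.79) → (51.56,78.16) → (81.67,76.88) → (114.66,75.96) → (150.54,75.38) → (189.30,75.16). Open path.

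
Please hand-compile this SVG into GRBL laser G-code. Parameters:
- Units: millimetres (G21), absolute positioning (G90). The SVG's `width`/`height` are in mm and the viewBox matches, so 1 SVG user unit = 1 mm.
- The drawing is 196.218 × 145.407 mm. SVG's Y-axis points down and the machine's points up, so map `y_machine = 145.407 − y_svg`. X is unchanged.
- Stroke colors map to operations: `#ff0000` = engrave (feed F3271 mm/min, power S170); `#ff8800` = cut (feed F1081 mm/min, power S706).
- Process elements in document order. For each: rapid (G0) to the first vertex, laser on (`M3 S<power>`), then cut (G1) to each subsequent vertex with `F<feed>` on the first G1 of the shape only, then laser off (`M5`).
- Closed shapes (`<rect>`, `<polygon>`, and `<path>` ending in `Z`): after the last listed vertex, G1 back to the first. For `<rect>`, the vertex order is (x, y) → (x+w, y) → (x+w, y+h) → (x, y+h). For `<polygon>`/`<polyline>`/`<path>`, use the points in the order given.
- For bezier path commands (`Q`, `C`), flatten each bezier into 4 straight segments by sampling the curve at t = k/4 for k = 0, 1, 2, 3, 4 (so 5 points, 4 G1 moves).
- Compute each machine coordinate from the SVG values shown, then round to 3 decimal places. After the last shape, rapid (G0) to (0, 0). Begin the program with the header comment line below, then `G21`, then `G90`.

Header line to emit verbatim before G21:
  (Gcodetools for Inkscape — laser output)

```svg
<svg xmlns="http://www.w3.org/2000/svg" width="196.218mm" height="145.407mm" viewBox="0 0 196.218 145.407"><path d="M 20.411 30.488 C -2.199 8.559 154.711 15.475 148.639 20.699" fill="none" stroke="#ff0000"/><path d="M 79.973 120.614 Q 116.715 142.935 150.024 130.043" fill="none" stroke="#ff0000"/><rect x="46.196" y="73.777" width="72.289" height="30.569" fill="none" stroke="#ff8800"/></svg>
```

viewBox `0 0 196.218 145.407` with mm width/height → 1 unit = 1 mm. Flip: y_m = 145.407 − y_svg.

**Shape 1** — `<path>` cubic bezier, stroke `#ff0000` → engrave (S170, F3271). Control points (SVG): P0=(20.411,30.488), P1=(-2.199,8.559), P2=(154.711,15.475), P3=(148.639,20.699); sampled at t=k/4. Machine vertices: (20.411,114.919) → (31.762,126.434) → (78.323,129.996) → (127.985,128.466) → (148.639,124.708). Open path.

**Shape 2** — `<path>` quadratic bezier, stroke `#ff0000` → engrave (S170, F3271). Control points (SVG): P0=(79.973,120.614), P1=(116.715,142.935), P2=(150.024,130.043); sampled at t=k/4. Machine vertices: (79.973,24.793) → (98.129,15.833) → (115.857,11.275) → (133.155,11.119) → (150.024,15.364). Open path.

**Shape 3** — `<rect>` rectangle, stroke `#ff8800` → cut (S706, F1081). Machine vertices: (46.196,71.630) → (118.485,71.630) → (118.485,41.061) → (46.196,41.061) → (46.196,71.630). Closed: final G1 returns to the first vertex.

(Gcodetools for Inkscape — laser output)
G21
G90
G0 X20.411 Y114.919
M3 S170
G1 X31.762 Y126.434 F3271
G1 X78.323 Y129.996
G1 X127.985 Y128.466
G1 X148.639 Y124.708
M5
G0 X79.973 Y24.793
M3 S170
G1 X98.129 Y15.833 F3271
G1 X115.857 Y11.275
G1 X133.155 Y11.119
G1 X150.024 Y15.364
M5
G0 X46.196 Y71.630
M3 S706
G1 X118.485 Y71.630 F1081
G1 X118.485 Y41.061
G1 X46.196 Y41.061
G1 X46.196 Y71.630
M5
G0 X0.000 Y0.000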